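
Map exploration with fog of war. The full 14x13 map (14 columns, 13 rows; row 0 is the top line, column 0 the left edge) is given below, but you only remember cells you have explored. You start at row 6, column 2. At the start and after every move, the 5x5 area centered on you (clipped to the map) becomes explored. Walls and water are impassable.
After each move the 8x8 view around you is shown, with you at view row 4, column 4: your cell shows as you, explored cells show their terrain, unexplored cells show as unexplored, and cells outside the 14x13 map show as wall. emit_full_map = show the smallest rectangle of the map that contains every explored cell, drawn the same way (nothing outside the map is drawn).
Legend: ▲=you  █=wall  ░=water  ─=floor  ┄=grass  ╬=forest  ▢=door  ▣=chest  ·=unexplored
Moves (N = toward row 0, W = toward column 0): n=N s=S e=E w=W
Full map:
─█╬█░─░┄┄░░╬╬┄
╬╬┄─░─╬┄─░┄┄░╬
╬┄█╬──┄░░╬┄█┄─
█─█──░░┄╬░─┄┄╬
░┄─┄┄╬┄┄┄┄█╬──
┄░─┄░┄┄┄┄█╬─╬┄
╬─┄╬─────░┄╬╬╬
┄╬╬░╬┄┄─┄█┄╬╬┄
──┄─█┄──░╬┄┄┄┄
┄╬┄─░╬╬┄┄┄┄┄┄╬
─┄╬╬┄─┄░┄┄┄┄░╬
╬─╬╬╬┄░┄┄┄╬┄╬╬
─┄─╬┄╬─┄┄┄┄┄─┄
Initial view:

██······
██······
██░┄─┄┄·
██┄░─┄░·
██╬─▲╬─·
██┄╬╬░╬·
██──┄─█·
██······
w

███·····
███·····
███░┄─┄┄
███┄░─┄░
███╬▲┄╬─
███┄╬╬░╬
███──┄─█
███·····

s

███·····
███░┄─┄┄
███┄░─┄░
███╬─┄╬─
███┄▲╬░╬
███──┄─█
███┄╬┄─·
███·····

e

██······
██░┄─┄┄·
██┄░─┄░·
██╬─┄╬─·
██┄╬▲░╬·
██──┄─█·
██┄╬┄─░·
██······

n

██······
██······
██░┄─┄┄·
██┄░─┄░·
██╬─▲╬─·
██┄╬╬░╬·
██──┄─█·
██┄╬┄─░·

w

███·····
███·····
███░┄─┄┄
███┄░─┄░
███╬▲┄╬─
███┄╬╬░╬
███──┄─█
███┄╬┄─░

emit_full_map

░┄─┄┄
┄░─┄░
╬▲┄╬─
┄╬╬░╬
──┄─█
┄╬┄─░

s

███·····
███░┄─┄┄
███┄░─┄░
███╬─┄╬─
███┄▲╬░╬
███──┄─█
███┄╬┄─░
███·····

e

██······
██░┄─┄┄·
██┄░─┄░·
██╬─┄╬─·
██┄╬▲░╬·
██──┄─█·
██┄╬┄─░·
██······

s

██░┄─┄┄·
██┄░─┄░·
██╬─┄╬─·
██┄╬╬░╬·
██──▲─█·
██┄╬┄─░·
██─┄╬╬┄·
██······

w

███░┄─┄┄
███┄░─┄░
███╬─┄╬─
███┄╬╬░╬
███─▲┄─█
███┄╬┄─░
███─┄╬╬┄
███·····

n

███·····
███░┄─┄┄
███┄░─┄░
███╬─┄╬─
███┄▲╬░╬
███──┄─█
███┄╬┄─░
███─┄╬╬┄

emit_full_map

░┄─┄┄
┄░─┄░
╬─┄╬─
┄▲╬░╬
──┄─█
┄╬┄─░
─┄╬╬┄


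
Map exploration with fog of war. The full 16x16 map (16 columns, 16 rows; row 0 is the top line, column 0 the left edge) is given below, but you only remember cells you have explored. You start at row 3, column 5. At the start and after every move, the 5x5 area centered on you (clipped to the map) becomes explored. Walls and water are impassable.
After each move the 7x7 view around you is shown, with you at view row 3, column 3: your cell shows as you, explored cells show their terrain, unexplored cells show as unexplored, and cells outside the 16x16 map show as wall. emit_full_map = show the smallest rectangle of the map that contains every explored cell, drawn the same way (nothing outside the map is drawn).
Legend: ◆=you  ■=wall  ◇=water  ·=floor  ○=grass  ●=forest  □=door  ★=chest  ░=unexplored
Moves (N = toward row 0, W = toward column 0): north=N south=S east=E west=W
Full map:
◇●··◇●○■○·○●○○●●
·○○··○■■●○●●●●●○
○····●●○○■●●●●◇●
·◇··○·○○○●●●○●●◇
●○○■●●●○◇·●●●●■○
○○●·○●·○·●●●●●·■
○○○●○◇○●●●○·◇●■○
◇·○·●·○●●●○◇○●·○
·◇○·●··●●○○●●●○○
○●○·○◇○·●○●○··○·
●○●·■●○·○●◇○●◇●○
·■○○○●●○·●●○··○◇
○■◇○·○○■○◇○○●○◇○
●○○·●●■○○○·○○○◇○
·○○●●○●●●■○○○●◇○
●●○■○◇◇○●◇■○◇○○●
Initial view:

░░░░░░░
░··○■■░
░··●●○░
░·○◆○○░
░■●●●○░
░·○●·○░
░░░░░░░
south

░··○■■░
░··●●○░
░·○·○○░
░■●◆●○░
░·○●·○░
░●○◇○●░
░░░░░░░

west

░░··○■■
░···●●○
░··○·○○
░○■◆●●○
░●·○●·○
░○●○◇○●
░░░░░░░

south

░···●●○
░··○·○○
░○■●●●○
░●·◆●·○
░○●○◇○●
░○·●·○░
░░░░░░░

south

░··○·○○
░○■●●●○
░●·○●·○
░○●◆◇○●
░○·●·○░
░○·●··░
░░░░░░░

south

░○■●●●○
░●·○●·○
░○●○◇○●
░○·◆·○░
░○·●··░
░○·○◇○░
░░░░░░░

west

░░○■●●●
░○●·○●·
░○○●○◇○
░·○◆●·○
░◇○·●··
░●○·○◇○
░░░░░░░

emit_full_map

░░··○■■
░···●●○
░··○·○○
░○■●●●○
○●·○●·○
○○●○◇○●
·○◆●·○░
◇○·●··░
●○·○◇○░

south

░○●·○●·
░○○●○◇○
░·○·●·○
░◇○◆●··
░●○·○◇○
░○●·■●░
░░░░░░░

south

░○○●○◇○
░·○·●·○
░◇○·●··
░●○◆○◇○
░○●·■●░
░■○○○●░
░░░░░░░

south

░·○·●·○
░◇○·●··
░●○·○◇○
░○●◆■●░
░■○○○●░
░■◇○·○░
░░░░░░░

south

░◇○·●··
░●○·○◇○
░○●·■●░
░■○◆○●░
░■◇○·○░
░○○·●●░
░░░░░░░

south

░●○·○◇○
░○●·■●░
░■○○○●░
░■◇◆·○░
░○○·●●░
░○○●●○░
░░░░░░░

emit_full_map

░░··○■■
░···●●○
░··○·○○
░○■●●●○
○●·○●·○
○○●○◇○●
·○·●·○░
◇○·●··░
●○·○◇○░
○●·■●░░
■○○○●░░
■◇◆·○░░
○○·●●░░
○○●●○░░

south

░○●·■●░
░■○○○●░
░■◇○·○░
░○○◆●●░
░○○●●○░
░●○■○◇░
■■■■■■■

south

░■○○○●░
░■◇○·○░
░○○·●●░
░○○◆●○░
░●○■○◇░
■■■■■■■
■■■■■■■

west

■░■○○○●
■○■◇○·○
■●○○·●●
■·○◆●●○
■●●○■○◇
■■■■■■■
■■■■■■■

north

■░○●·■●
■·■○○○●
■○■◇○·○
■●○◆·●●
■·○○●●○
■●●○■○◇
■■■■■■■

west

■■░○●·■
■■·■○○○
■■○■◇○·
■■●◆○·●
■■·○○●●
■■●●○■○
■■■■■■■

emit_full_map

░░░··○■■
░░···●●○
░░··○·○○
░░○■●●●○
░○●·○●·○
░○○●○◇○●
░·○·●·○░
░◇○·●··░
░●○·○◇○░
░○●·■●░░
·■○○○●░░
○■◇○·○░░
●◆○·●●░░
·○○●●○░░
●●○■○◇░░


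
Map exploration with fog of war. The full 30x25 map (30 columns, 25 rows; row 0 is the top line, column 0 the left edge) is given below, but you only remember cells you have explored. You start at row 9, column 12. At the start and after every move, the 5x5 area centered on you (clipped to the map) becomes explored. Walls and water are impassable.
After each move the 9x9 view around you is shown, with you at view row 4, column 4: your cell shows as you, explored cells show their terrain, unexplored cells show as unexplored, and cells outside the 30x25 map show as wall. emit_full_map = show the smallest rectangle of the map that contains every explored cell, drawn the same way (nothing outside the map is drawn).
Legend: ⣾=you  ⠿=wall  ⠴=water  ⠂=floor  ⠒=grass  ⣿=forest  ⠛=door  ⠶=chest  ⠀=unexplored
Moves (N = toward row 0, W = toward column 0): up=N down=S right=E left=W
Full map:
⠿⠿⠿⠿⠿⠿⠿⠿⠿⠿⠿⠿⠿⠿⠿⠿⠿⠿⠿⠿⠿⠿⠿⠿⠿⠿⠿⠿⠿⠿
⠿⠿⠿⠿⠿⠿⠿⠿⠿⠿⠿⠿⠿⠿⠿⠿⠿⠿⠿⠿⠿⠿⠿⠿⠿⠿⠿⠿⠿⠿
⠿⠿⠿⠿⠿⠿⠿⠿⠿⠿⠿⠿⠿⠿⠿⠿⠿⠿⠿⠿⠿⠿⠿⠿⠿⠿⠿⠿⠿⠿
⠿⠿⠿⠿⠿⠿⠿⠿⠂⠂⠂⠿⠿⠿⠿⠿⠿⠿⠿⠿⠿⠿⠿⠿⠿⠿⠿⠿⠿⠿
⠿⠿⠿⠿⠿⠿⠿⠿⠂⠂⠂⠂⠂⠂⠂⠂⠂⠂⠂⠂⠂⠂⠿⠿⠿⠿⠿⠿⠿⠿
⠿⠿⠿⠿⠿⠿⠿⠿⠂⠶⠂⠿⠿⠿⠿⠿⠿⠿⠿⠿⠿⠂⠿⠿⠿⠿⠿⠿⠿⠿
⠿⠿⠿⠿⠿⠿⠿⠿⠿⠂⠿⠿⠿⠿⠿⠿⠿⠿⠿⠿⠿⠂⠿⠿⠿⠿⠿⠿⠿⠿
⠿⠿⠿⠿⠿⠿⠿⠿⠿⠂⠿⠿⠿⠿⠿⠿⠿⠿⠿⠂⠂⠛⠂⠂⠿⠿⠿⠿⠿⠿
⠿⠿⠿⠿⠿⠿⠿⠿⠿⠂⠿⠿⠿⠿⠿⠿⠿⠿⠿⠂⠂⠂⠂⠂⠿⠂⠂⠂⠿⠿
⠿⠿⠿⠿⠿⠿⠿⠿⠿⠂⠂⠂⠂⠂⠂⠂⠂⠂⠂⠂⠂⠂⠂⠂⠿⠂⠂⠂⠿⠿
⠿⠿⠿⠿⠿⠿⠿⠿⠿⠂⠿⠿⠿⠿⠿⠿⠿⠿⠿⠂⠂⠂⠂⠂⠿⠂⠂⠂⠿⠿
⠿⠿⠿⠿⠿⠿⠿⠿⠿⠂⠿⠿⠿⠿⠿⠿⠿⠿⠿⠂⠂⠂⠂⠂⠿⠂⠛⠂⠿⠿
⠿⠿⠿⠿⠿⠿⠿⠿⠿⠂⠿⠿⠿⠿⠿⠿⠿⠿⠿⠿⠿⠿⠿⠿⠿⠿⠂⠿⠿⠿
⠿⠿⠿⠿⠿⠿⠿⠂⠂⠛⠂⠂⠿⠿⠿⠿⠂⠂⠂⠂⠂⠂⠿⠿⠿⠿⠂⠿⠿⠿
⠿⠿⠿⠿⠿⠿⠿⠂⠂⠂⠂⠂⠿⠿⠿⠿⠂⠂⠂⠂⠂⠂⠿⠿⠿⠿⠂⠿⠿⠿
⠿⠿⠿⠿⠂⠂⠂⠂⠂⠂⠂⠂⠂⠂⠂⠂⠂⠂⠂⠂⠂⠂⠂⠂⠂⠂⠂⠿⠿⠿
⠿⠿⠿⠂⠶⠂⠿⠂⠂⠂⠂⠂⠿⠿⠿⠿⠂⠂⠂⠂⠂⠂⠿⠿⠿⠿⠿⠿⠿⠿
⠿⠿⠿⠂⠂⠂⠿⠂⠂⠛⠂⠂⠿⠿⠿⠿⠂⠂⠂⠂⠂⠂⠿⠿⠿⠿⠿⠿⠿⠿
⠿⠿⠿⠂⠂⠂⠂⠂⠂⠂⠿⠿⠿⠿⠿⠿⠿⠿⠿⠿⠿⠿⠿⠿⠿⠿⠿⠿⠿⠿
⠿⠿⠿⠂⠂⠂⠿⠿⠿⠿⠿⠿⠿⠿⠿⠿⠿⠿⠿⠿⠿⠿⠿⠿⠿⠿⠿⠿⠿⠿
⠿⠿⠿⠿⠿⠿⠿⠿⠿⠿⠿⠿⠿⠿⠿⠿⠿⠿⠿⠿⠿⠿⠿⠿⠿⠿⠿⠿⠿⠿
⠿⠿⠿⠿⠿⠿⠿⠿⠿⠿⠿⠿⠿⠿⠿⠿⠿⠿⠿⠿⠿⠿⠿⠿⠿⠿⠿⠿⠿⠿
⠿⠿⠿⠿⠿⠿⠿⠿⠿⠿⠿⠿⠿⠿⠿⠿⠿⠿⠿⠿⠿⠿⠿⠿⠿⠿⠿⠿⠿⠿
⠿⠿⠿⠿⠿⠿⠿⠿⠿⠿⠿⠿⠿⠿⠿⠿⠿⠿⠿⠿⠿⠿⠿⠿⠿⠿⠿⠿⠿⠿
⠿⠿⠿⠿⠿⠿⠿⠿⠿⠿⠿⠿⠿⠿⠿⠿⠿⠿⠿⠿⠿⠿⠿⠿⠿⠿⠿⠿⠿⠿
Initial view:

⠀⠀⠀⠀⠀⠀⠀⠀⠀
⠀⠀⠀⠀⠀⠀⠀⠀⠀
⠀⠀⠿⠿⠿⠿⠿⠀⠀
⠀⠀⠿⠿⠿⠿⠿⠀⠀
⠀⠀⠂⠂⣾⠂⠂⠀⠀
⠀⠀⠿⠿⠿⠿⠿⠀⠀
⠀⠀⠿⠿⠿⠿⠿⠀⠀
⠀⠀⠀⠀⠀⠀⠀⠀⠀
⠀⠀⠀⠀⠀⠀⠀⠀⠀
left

⠀⠀⠀⠀⠀⠀⠀⠀⠀
⠀⠀⠀⠀⠀⠀⠀⠀⠀
⠀⠀⠂⠿⠿⠿⠿⠿⠀
⠀⠀⠂⠿⠿⠿⠿⠿⠀
⠀⠀⠂⠂⣾⠂⠂⠂⠀
⠀⠀⠂⠿⠿⠿⠿⠿⠀
⠀⠀⠂⠿⠿⠿⠿⠿⠀
⠀⠀⠀⠀⠀⠀⠀⠀⠀
⠀⠀⠀⠀⠀⠀⠀⠀⠀

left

⠀⠀⠀⠀⠀⠀⠀⠀⠀
⠀⠀⠀⠀⠀⠀⠀⠀⠀
⠀⠀⠿⠂⠿⠿⠿⠿⠿
⠀⠀⠿⠂⠿⠿⠿⠿⠿
⠀⠀⠿⠂⣾⠂⠂⠂⠂
⠀⠀⠿⠂⠿⠿⠿⠿⠿
⠀⠀⠿⠂⠿⠿⠿⠿⠿
⠀⠀⠀⠀⠀⠀⠀⠀⠀
⠀⠀⠀⠀⠀⠀⠀⠀⠀

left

⠀⠀⠀⠀⠀⠀⠀⠀⠀
⠀⠀⠀⠀⠀⠀⠀⠀⠀
⠀⠀⠿⠿⠂⠿⠿⠿⠿
⠀⠀⠿⠿⠂⠿⠿⠿⠿
⠀⠀⠿⠿⣾⠂⠂⠂⠂
⠀⠀⠿⠿⠂⠿⠿⠿⠿
⠀⠀⠿⠿⠂⠿⠿⠿⠿
⠀⠀⠀⠀⠀⠀⠀⠀⠀
⠀⠀⠀⠀⠀⠀⠀⠀⠀

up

⠀⠀⠀⠀⠀⠀⠀⠀⠀
⠀⠀⠀⠀⠀⠀⠀⠀⠀
⠀⠀⠿⠿⠂⠿⠿⠀⠀
⠀⠀⠿⠿⠂⠿⠿⠿⠿
⠀⠀⠿⠿⣾⠿⠿⠿⠿
⠀⠀⠿⠿⠂⠂⠂⠂⠂
⠀⠀⠿⠿⠂⠿⠿⠿⠿
⠀⠀⠿⠿⠂⠿⠿⠿⠿
⠀⠀⠀⠀⠀⠀⠀⠀⠀

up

⠀⠀⠀⠀⠀⠀⠀⠀⠀
⠀⠀⠀⠀⠀⠀⠀⠀⠀
⠀⠀⠿⠂⠶⠂⠿⠀⠀
⠀⠀⠿⠿⠂⠿⠿⠀⠀
⠀⠀⠿⠿⣾⠿⠿⠿⠿
⠀⠀⠿⠿⠂⠿⠿⠿⠿
⠀⠀⠿⠿⠂⠂⠂⠂⠂
⠀⠀⠿⠿⠂⠿⠿⠿⠿
⠀⠀⠿⠿⠂⠿⠿⠿⠿

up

⠀⠀⠀⠀⠀⠀⠀⠀⠀
⠀⠀⠀⠀⠀⠀⠀⠀⠀
⠀⠀⠿⠂⠂⠂⠂⠀⠀
⠀⠀⠿⠂⠶⠂⠿⠀⠀
⠀⠀⠿⠿⣾⠿⠿⠀⠀
⠀⠀⠿⠿⠂⠿⠿⠿⠿
⠀⠀⠿⠿⠂⠿⠿⠿⠿
⠀⠀⠿⠿⠂⠂⠂⠂⠂
⠀⠀⠿⠿⠂⠿⠿⠿⠿

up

⠀⠀⠀⠀⠀⠀⠀⠀⠀
⠀⠀⠀⠀⠀⠀⠀⠀⠀
⠀⠀⠿⠂⠂⠂⠿⠀⠀
⠀⠀⠿⠂⠂⠂⠂⠀⠀
⠀⠀⠿⠂⣾⠂⠿⠀⠀
⠀⠀⠿⠿⠂⠿⠿⠀⠀
⠀⠀⠿⠿⠂⠿⠿⠿⠿
⠀⠀⠿⠿⠂⠿⠿⠿⠿
⠀⠀⠿⠿⠂⠂⠂⠂⠂

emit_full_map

⠿⠂⠂⠂⠿⠀⠀⠀
⠿⠂⠂⠂⠂⠀⠀⠀
⠿⠂⣾⠂⠿⠀⠀⠀
⠿⠿⠂⠿⠿⠀⠀⠀
⠿⠿⠂⠿⠿⠿⠿⠿
⠿⠿⠂⠿⠿⠿⠿⠿
⠿⠿⠂⠂⠂⠂⠂⠂
⠿⠿⠂⠿⠿⠿⠿⠿
⠿⠿⠂⠿⠿⠿⠿⠿

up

⠀⠀⠀⠀⠀⠀⠀⠀⠀
⠀⠀⠀⠀⠀⠀⠀⠀⠀
⠀⠀⠿⠿⠿⠿⠿⠀⠀
⠀⠀⠿⠂⠂⠂⠿⠀⠀
⠀⠀⠿⠂⣾⠂⠂⠀⠀
⠀⠀⠿⠂⠶⠂⠿⠀⠀
⠀⠀⠿⠿⠂⠿⠿⠀⠀
⠀⠀⠿⠿⠂⠿⠿⠿⠿
⠀⠀⠿⠿⠂⠿⠿⠿⠿

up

⠿⠿⠿⠿⠿⠿⠿⠿⠿
⠀⠀⠀⠀⠀⠀⠀⠀⠀
⠀⠀⠿⠿⠿⠿⠿⠀⠀
⠀⠀⠿⠿⠿⠿⠿⠀⠀
⠀⠀⠿⠂⣾⠂⠿⠀⠀
⠀⠀⠿⠂⠂⠂⠂⠀⠀
⠀⠀⠿⠂⠶⠂⠿⠀⠀
⠀⠀⠿⠿⠂⠿⠿⠀⠀
⠀⠀⠿⠿⠂⠿⠿⠿⠿

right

⠿⠿⠿⠿⠿⠿⠿⠿⠿
⠀⠀⠀⠀⠀⠀⠀⠀⠀
⠀⠿⠿⠿⠿⠿⠿⠀⠀
⠀⠿⠿⠿⠿⠿⠿⠀⠀
⠀⠿⠂⠂⣾⠿⠿⠀⠀
⠀⠿⠂⠂⠂⠂⠂⠀⠀
⠀⠿⠂⠶⠂⠿⠿⠀⠀
⠀⠿⠿⠂⠿⠿⠀⠀⠀
⠀⠿⠿⠂⠿⠿⠿⠿⠿

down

⠀⠀⠀⠀⠀⠀⠀⠀⠀
⠀⠿⠿⠿⠿⠿⠿⠀⠀
⠀⠿⠿⠿⠿⠿⠿⠀⠀
⠀⠿⠂⠂⠂⠿⠿⠀⠀
⠀⠿⠂⠂⣾⠂⠂⠀⠀
⠀⠿⠂⠶⠂⠿⠿⠀⠀
⠀⠿⠿⠂⠿⠿⠿⠀⠀
⠀⠿⠿⠂⠿⠿⠿⠿⠿
⠀⠿⠿⠂⠿⠿⠿⠿⠿

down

⠀⠿⠿⠿⠿⠿⠿⠀⠀
⠀⠿⠿⠿⠿⠿⠿⠀⠀
⠀⠿⠂⠂⠂⠿⠿⠀⠀
⠀⠿⠂⠂⠂⠂⠂⠀⠀
⠀⠿⠂⠶⣾⠿⠿⠀⠀
⠀⠿⠿⠂⠿⠿⠿⠀⠀
⠀⠿⠿⠂⠿⠿⠿⠿⠿
⠀⠿⠿⠂⠿⠿⠿⠿⠿
⠀⠿⠿⠂⠂⠂⠂⠂⠂

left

⠀⠀⠿⠿⠿⠿⠿⠿⠀
⠀⠀⠿⠿⠿⠿⠿⠿⠀
⠀⠀⠿⠂⠂⠂⠿⠿⠀
⠀⠀⠿⠂⠂⠂⠂⠂⠀
⠀⠀⠿⠂⣾⠂⠿⠿⠀
⠀⠀⠿⠿⠂⠿⠿⠿⠀
⠀⠀⠿⠿⠂⠿⠿⠿⠿
⠀⠀⠿⠿⠂⠿⠿⠿⠿
⠀⠀⠿⠿⠂⠂⠂⠂⠂

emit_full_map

⠿⠿⠿⠿⠿⠿⠀⠀
⠿⠿⠿⠿⠿⠿⠀⠀
⠿⠂⠂⠂⠿⠿⠀⠀
⠿⠂⠂⠂⠂⠂⠀⠀
⠿⠂⣾⠂⠿⠿⠀⠀
⠿⠿⠂⠿⠿⠿⠀⠀
⠿⠿⠂⠿⠿⠿⠿⠿
⠿⠿⠂⠿⠿⠿⠿⠿
⠿⠿⠂⠂⠂⠂⠂⠂
⠿⠿⠂⠿⠿⠿⠿⠿
⠿⠿⠂⠿⠿⠿⠿⠿

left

⠀⠀⠀⠿⠿⠿⠿⠿⠿
⠀⠀⠀⠿⠿⠿⠿⠿⠿
⠀⠀⠿⠿⠂⠂⠂⠿⠿
⠀⠀⠿⠿⠂⠂⠂⠂⠂
⠀⠀⠿⠿⣾⠶⠂⠿⠿
⠀⠀⠿⠿⠿⠂⠿⠿⠿
⠀⠀⠿⠿⠿⠂⠿⠿⠿
⠀⠀⠀⠿⠿⠂⠿⠿⠿
⠀⠀⠀⠿⠿⠂⠂⠂⠂

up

⠀⠀⠀⠀⠀⠀⠀⠀⠀
⠀⠀⠀⠿⠿⠿⠿⠿⠿
⠀⠀⠿⠿⠿⠿⠿⠿⠿
⠀⠀⠿⠿⠂⠂⠂⠿⠿
⠀⠀⠿⠿⣾⠂⠂⠂⠂
⠀⠀⠿⠿⠂⠶⠂⠿⠿
⠀⠀⠿⠿⠿⠂⠿⠿⠿
⠀⠀⠿⠿⠿⠂⠿⠿⠿
⠀⠀⠀⠿⠿⠂⠿⠿⠿

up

⠿⠿⠿⠿⠿⠿⠿⠿⠿
⠀⠀⠀⠀⠀⠀⠀⠀⠀
⠀⠀⠿⠿⠿⠿⠿⠿⠿
⠀⠀⠿⠿⠿⠿⠿⠿⠿
⠀⠀⠿⠿⣾⠂⠂⠿⠿
⠀⠀⠿⠿⠂⠂⠂⠂⠂
⠀⠀⠿⠿⠂⠶⠂⠿⠿
⠀⠀⠿⠿⠿⠂⠿⠿⠿
⠀⠀⠿⠿⠿⠂⠿⠿⠿

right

⠿⠿⠿⠿⠿⠿⠿⠿⠿
⠀⠀⠀⠀⠀⠀⠀⠀⠀
⠀⠿⠿⠿⠿⠿⠿⠿⠀
⠀⠿⠿⠿⠿⠿⠿⠿⠀
⠀⠿⠿⠂⣾⠂⠿⠿⠀
⠀⠿⠿⠂⠂⠂⠂⠂⠀
⠀⠿⠿⠂⠶⠂⠿⠿⠀
⠀⠿⠿⠿⠂⠿⠿⠿⠀
⠀⠿⠿⠿⠂⠿⠿⠿⠿

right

⠿⠿⠿⠿⠿⠿⠿⠿⠿
⠀⠀⠀⠀⠀⠀⠀⠀⠀
⠿⠿⠿⠿⠿⠿⠿⠀⠀
⠿⠿⠿⠿⠿⠿⠿⠀⠀
⠿⠿⠂⠂⣾⠿⠿⠀⠀
⠿⠿⠂⠂⠂⠂⠂⠀⠀
⠿⠿⠂⠶⠂⠿⠿⠀⠀
⠿⠿⠿⠂⠿⠿⠿⠀⠀
⠿⠿⠿⠂⠿⠿⠿⠿⠿

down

⠀⠀⠀⠀⠀⠀⠀⠀⠀
⠿⠿⠿⠿⠿⠿⠿⠀⠀
⠿⠿⠿⠿⠿⠿⠿⠀⠀
⠿⠿⠂⠂⠂⠿⠿⠀⠀
⠿⠿⠂⠂⣾⠂⠂⠀⠀
⠿⠿⠂⠶⠂⠿⠿⠀⠀
⠿⠿⠿⠂⠿⠿⠿⠀⠀
⠿⠿⠿⠂⠿⠿⠿⠿⠿
⠀⠿⠿⠂⠿⠿⠿⠿⠿

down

⠿⠿⠿⠿⠿⠿⠿⠀⠀
⠿⠿⠿⠿⠿⠿⠿⠀⠀
⠿⠿⠂⠂⠂⠿⠿⠀⠀
⠿⠿⠂⠂⠂⠂⠂⠀⠀
⠿⠿⠂⠶⣾⠿⠿⠀⠀
⠿⠿⠿⠂⠿⠿⠿⠀⠀
⠿⠿⠿⠂⠿⠿⠿⠿⠿
⠀⠿⠿⠂⠿⠿⠿⠿⠿
⠀⠿⠿⠂⠂⠂⠂⠂⠂

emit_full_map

⠿⠿⠿⠿⠿⠿⠿⠀⠀
⠿⠿⠿⠿⠿⠿⠿⠀⠀
⠿⠿⠂⠂⠂⠿⠿⠀⠀
⠿⠿⠂⠂⠂⠂⠂⠀⠀
⠿⠿⠂⠶⣾⠿⠿⠀⠀
⠿⠿⠿⠂⠿⠿⠿⠀⠀
⠿⠿⠿⠂⠿⠿⠿⠿⠿
⠀⠿⠿⠂⠿⠿⠿⠿⠿
⠀⠿⠿⠂⠂⠂⠂⠂⠂
⠀⠿⠿⠂⠿⠿⠿⠿⠿
⠀⠿⠿⠂⠿⠿⠿⠿⠿

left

⠀⠿⠿⠿⠿⠿⠿⠿⠀
⠀⠿⠿⠿⠿⠿⠿⠿⠀
⠀⠿⠿⠂⠂⠂⠿⠿⠀
⠀⠿⠿⠂⠂⠂⠂⠂⠀
⠀⠿⠿⠂⣾⠂⠿⠿⠀
⠀⠿⠿⠿⠂⠿⠿⠿⠀
⠀⠿⠿⠿⠂⠿⠿⠿⠿
⠀⠀⠿⠿⠂⠿⠿⠿⠿
⠀⠀⠿⠿⠂⠂⠂⠂⠂

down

⠀⠿⠿⠿⠿⠿⠿⠿⠀
⠀⠿⠿⠂⠂⠂⠿⠿⠀
⠀⠿⠿⠂⠂⠂⠂⠂⠀
⠀⠿⠿⠂⠶⠂⠿⠿⠀
⠀⠿⠿⠿⣾⠿⠿⠿⠀
⠀⠿⠿⠿⠂⠿⠿⠿⠿
⠀⠀⠿⠿⠂⠿⠿⠿⠿
⠀⠀⠿⠿⠂⠂⠂⠂⠂
⠀⠀⠿⠿⠂⠿⠿⠿⠿

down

⠀⠿⠿⠂⠂⠂⠿⠿⠀
⠀⠿⠿⠂⠂⠂⠂⠂⠀
⠀⠿⠿⠂⠶⠂⠿⠿⠀
⠀⠿⠿⠿⠂⠿⠿⠿⠀
⠀⠿⠿⠿⣾⠿⠿⠿⠿
⠀⠀⠿⠿⠂⠿⠿⠿⠿
⠀⠀⠿⠿⠂⠂⠂⠂⠂
⠀⠀⠿⠿⠂⠿⠿⠿⠿
⠀⠀⠿⠿⠂⠿⠿⠿⠿

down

⠀⠿⠿⠂⠂⠂⠂⠂⠀
⠀⠿⠿⠂⠶⠂⠿⠿⠀
⠀⠿⠿⠿⠂⠿⠿⠿⠀
⠀⠿⠿⠿⠂⠿⠿⠿⠿
⠀⠀⠿⠿⣾⠿⠿⠿⠿
⠀⠀⠿⠿⠂⠂⠂⠂⠂
⠀⠀⠿⠿⠂⠿⠿⠿⠿
⠀⠀⠿⠿⠂⠿⠿⠿⠿
⠀⠀⠀⠀⠀⠀⠀⠀⠀

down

⠀⠿⠿⠂⠶⠂⠿⠿⠀
⠀⠿⠿⠿⠂⠿⠿⠿⠀
⠀⠿⠿⠿⠂⠿⠿⠿⠿
⠀⠀⠿⠿⠂⠿⠿⠿⠿
⠀⠀⠿⠿⣾⠂⠂⠂⠂
⠀⠀⠿⠿⠂⠿⠿⠿⠿
⠀⠀⠿⠿⠂⠿⠿⠿⠿
⠀⠀⠀⠀⠀⠀⠀⠀⠀
⠀⠀⠀⠀⠀⠀⠀⠀⠀

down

⠀⠿⠿⠿⠂⠿⠿⠿⠀
⠀⠿⠿⠿⠂⠿⠿⠿⠿
⠀⠀⠿⠿⠂⠿⠿⠿⠿
⠀⠀⠿⠿⠂⠂⠂⠂⠂
⠀⠀⠿⠿⣾⠿⠿⠿⠿
⠀⠀⠿⠿⠂⠿⠿⠿⠿
⠀⠀⠿⠿⠂⠿⠿⠀⠀
⠀⠀⠀⠀⠀⠀⠀⠀⠀
⠀⠀⠀⠀⠀⠀⠀⠀⠀

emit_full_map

⠿⠿⠿⠿⠿⠿⠿⠀⠀
⠿⠿⠿⠿⠿⠿⠿⠀⠀
⠿⠿⠂⠂⠂⠿⠿⠀⠀
⠿⠿⠂⠂⠂⠂⠂⠀⠀
⠿⠿⠂⠶⠂⠿⠿⠀⠀
⠿⠿⠿⠂⠿⠿⠿⠀⠀
⠿⠿⠿⠂⠿⠿⠿⠿⠿
⠀⠿⠿⠂⠿⠿⠿⠿⠿
⠀⠿⠿⠂⠂⠂⠂⠂⠂
⠀⠿⠿⣾⠿⠿⠿⠿⠿
⠀⠿⠿⠂⠿⠿⠿⠿⠿
⠀⠿⠿⠂⠿⠿⠀⠀⠀

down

⠀⠿⠿⠿⠂⠿⠿⠿⠿
⠀⠀⠿⠿⠂⠿⠿⠿⠿
⠀⠀⠿⠿⠂⠂⠂⠂⠂
⠀⠀⠿⠿⠂⠿⠿⠿⠿
⠀⠀⠿⠿⣾⠿⠿⠿⠿
⠀⠀⠿⠿⠂⠿⠿⠀⠀
⠀⠀⠂⠂⠛⠂⠂⠀⠀
⠀⠀⠀⠀⠀⠀⠀⠀⠀
⠀⠀⠀⠀⠀⠀⠀⠀⠀

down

⠀⠀⠿⠿⠂⠿⠿⠿⠿
⠀⠀⠿⠿⠂⠂⠂⠂⠂
⠀⠀⠿⠿⠂⠿⠿⠿⠿
⠀⠀⠿⠿⠂⠿⠿⠿⠿
⠀⠀⠿⠿⣾⠿⠿⠀⠀
⠀⠀⠂⠂⠛⠂⠂⠀⠀
⠀⠀⠂⠂⠂⠂⠂⠀⠀
⠀⠀⠀⠀⠀⠀⠀⠀⠀
⠀⠀⠀⠀⠀⠀⠀⠀⠀

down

⠀⠀⠿⠿⠂⠂⠂⠂⠂
⠀⠀⠿⠿⠂⠿⠿⠿⠿
⠀⠀⠿⠿⠂⠿⠿⠿⠿
⠀⠀⠿⠿⠂⠿⠿⠀⠀
⠀⠀⠂⠂⣾⠂⠂⠀⠀
⠀⠀⠂⠂⠂⠂⠂⠀⠀
⠀⠀⠂⠂⠂⠂⠂⠀⠀
⠀⠀⠀⠀⠀⠀⠀⠀⠀
⠀⠀⠀⠀⠀⠀⠀⠀⠀

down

⠀⠀⠿⠿⠂⠿⠿⠿⠿
⠀⠀⠿⠿⠂⠿⠿⠿⠿
⠀⠀⠿⠿⠂⠿⠿⠀⠀
⠀⠀⠂⠂⠛⠂⠂⠀⠀
⠀⠀⠂⠂⣾⠂⠂⠀⠀
⠀⠀⠂⠂⠂⠂⠂⠀⠀
⠀⠀⠂⠂⠂⠂⠂⠀⠀
⠀⠀⠀⠀⠀⠀⠀⠀⠀
⠀⠀⠀⠀⠀⠀⠀⠀⠀

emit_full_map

⠿⠿⠿⠿⠿⠿⠿⠀⠀
⠿⠿⠿⠿⠿⠿⠿⠀⠀
⠿⠿⠂⠂⠂⠿⠿⠀⠀
⠿⠿⠂⠂⠂⠂⠂⠀⠀
⠿⠿⠂⠶⠂⠿⠿⠀⠀
⠿⠿⠿⠂⠿⠿⠿⠀⠀
⠿⠿⠿⠂⠿⠿⠿⠿⠿
⠀⠿⠿⠂⠿⠿⠿⠿⠿
⠀⠿⠿⠂⠂⠂⠂⠂⠂
⠀⠿⠿⠂⠿⠿⠿⠿⠿
⠀⠿⠿⠂⠿⠿⠿⠿⠿
⠀⠿⠿⠂⠿⠿⠀⠀⠀
⠀⠂⠂⠛⠂⠂⠀⠀⠀
⠀⠂⠂⣾⠂⠂⠀⠀⠀
⠀⠂⠂⠂⠂⠂⠀⠀⠀
⠀⠂⠂⠂⠂⠂⠀⠀⠀


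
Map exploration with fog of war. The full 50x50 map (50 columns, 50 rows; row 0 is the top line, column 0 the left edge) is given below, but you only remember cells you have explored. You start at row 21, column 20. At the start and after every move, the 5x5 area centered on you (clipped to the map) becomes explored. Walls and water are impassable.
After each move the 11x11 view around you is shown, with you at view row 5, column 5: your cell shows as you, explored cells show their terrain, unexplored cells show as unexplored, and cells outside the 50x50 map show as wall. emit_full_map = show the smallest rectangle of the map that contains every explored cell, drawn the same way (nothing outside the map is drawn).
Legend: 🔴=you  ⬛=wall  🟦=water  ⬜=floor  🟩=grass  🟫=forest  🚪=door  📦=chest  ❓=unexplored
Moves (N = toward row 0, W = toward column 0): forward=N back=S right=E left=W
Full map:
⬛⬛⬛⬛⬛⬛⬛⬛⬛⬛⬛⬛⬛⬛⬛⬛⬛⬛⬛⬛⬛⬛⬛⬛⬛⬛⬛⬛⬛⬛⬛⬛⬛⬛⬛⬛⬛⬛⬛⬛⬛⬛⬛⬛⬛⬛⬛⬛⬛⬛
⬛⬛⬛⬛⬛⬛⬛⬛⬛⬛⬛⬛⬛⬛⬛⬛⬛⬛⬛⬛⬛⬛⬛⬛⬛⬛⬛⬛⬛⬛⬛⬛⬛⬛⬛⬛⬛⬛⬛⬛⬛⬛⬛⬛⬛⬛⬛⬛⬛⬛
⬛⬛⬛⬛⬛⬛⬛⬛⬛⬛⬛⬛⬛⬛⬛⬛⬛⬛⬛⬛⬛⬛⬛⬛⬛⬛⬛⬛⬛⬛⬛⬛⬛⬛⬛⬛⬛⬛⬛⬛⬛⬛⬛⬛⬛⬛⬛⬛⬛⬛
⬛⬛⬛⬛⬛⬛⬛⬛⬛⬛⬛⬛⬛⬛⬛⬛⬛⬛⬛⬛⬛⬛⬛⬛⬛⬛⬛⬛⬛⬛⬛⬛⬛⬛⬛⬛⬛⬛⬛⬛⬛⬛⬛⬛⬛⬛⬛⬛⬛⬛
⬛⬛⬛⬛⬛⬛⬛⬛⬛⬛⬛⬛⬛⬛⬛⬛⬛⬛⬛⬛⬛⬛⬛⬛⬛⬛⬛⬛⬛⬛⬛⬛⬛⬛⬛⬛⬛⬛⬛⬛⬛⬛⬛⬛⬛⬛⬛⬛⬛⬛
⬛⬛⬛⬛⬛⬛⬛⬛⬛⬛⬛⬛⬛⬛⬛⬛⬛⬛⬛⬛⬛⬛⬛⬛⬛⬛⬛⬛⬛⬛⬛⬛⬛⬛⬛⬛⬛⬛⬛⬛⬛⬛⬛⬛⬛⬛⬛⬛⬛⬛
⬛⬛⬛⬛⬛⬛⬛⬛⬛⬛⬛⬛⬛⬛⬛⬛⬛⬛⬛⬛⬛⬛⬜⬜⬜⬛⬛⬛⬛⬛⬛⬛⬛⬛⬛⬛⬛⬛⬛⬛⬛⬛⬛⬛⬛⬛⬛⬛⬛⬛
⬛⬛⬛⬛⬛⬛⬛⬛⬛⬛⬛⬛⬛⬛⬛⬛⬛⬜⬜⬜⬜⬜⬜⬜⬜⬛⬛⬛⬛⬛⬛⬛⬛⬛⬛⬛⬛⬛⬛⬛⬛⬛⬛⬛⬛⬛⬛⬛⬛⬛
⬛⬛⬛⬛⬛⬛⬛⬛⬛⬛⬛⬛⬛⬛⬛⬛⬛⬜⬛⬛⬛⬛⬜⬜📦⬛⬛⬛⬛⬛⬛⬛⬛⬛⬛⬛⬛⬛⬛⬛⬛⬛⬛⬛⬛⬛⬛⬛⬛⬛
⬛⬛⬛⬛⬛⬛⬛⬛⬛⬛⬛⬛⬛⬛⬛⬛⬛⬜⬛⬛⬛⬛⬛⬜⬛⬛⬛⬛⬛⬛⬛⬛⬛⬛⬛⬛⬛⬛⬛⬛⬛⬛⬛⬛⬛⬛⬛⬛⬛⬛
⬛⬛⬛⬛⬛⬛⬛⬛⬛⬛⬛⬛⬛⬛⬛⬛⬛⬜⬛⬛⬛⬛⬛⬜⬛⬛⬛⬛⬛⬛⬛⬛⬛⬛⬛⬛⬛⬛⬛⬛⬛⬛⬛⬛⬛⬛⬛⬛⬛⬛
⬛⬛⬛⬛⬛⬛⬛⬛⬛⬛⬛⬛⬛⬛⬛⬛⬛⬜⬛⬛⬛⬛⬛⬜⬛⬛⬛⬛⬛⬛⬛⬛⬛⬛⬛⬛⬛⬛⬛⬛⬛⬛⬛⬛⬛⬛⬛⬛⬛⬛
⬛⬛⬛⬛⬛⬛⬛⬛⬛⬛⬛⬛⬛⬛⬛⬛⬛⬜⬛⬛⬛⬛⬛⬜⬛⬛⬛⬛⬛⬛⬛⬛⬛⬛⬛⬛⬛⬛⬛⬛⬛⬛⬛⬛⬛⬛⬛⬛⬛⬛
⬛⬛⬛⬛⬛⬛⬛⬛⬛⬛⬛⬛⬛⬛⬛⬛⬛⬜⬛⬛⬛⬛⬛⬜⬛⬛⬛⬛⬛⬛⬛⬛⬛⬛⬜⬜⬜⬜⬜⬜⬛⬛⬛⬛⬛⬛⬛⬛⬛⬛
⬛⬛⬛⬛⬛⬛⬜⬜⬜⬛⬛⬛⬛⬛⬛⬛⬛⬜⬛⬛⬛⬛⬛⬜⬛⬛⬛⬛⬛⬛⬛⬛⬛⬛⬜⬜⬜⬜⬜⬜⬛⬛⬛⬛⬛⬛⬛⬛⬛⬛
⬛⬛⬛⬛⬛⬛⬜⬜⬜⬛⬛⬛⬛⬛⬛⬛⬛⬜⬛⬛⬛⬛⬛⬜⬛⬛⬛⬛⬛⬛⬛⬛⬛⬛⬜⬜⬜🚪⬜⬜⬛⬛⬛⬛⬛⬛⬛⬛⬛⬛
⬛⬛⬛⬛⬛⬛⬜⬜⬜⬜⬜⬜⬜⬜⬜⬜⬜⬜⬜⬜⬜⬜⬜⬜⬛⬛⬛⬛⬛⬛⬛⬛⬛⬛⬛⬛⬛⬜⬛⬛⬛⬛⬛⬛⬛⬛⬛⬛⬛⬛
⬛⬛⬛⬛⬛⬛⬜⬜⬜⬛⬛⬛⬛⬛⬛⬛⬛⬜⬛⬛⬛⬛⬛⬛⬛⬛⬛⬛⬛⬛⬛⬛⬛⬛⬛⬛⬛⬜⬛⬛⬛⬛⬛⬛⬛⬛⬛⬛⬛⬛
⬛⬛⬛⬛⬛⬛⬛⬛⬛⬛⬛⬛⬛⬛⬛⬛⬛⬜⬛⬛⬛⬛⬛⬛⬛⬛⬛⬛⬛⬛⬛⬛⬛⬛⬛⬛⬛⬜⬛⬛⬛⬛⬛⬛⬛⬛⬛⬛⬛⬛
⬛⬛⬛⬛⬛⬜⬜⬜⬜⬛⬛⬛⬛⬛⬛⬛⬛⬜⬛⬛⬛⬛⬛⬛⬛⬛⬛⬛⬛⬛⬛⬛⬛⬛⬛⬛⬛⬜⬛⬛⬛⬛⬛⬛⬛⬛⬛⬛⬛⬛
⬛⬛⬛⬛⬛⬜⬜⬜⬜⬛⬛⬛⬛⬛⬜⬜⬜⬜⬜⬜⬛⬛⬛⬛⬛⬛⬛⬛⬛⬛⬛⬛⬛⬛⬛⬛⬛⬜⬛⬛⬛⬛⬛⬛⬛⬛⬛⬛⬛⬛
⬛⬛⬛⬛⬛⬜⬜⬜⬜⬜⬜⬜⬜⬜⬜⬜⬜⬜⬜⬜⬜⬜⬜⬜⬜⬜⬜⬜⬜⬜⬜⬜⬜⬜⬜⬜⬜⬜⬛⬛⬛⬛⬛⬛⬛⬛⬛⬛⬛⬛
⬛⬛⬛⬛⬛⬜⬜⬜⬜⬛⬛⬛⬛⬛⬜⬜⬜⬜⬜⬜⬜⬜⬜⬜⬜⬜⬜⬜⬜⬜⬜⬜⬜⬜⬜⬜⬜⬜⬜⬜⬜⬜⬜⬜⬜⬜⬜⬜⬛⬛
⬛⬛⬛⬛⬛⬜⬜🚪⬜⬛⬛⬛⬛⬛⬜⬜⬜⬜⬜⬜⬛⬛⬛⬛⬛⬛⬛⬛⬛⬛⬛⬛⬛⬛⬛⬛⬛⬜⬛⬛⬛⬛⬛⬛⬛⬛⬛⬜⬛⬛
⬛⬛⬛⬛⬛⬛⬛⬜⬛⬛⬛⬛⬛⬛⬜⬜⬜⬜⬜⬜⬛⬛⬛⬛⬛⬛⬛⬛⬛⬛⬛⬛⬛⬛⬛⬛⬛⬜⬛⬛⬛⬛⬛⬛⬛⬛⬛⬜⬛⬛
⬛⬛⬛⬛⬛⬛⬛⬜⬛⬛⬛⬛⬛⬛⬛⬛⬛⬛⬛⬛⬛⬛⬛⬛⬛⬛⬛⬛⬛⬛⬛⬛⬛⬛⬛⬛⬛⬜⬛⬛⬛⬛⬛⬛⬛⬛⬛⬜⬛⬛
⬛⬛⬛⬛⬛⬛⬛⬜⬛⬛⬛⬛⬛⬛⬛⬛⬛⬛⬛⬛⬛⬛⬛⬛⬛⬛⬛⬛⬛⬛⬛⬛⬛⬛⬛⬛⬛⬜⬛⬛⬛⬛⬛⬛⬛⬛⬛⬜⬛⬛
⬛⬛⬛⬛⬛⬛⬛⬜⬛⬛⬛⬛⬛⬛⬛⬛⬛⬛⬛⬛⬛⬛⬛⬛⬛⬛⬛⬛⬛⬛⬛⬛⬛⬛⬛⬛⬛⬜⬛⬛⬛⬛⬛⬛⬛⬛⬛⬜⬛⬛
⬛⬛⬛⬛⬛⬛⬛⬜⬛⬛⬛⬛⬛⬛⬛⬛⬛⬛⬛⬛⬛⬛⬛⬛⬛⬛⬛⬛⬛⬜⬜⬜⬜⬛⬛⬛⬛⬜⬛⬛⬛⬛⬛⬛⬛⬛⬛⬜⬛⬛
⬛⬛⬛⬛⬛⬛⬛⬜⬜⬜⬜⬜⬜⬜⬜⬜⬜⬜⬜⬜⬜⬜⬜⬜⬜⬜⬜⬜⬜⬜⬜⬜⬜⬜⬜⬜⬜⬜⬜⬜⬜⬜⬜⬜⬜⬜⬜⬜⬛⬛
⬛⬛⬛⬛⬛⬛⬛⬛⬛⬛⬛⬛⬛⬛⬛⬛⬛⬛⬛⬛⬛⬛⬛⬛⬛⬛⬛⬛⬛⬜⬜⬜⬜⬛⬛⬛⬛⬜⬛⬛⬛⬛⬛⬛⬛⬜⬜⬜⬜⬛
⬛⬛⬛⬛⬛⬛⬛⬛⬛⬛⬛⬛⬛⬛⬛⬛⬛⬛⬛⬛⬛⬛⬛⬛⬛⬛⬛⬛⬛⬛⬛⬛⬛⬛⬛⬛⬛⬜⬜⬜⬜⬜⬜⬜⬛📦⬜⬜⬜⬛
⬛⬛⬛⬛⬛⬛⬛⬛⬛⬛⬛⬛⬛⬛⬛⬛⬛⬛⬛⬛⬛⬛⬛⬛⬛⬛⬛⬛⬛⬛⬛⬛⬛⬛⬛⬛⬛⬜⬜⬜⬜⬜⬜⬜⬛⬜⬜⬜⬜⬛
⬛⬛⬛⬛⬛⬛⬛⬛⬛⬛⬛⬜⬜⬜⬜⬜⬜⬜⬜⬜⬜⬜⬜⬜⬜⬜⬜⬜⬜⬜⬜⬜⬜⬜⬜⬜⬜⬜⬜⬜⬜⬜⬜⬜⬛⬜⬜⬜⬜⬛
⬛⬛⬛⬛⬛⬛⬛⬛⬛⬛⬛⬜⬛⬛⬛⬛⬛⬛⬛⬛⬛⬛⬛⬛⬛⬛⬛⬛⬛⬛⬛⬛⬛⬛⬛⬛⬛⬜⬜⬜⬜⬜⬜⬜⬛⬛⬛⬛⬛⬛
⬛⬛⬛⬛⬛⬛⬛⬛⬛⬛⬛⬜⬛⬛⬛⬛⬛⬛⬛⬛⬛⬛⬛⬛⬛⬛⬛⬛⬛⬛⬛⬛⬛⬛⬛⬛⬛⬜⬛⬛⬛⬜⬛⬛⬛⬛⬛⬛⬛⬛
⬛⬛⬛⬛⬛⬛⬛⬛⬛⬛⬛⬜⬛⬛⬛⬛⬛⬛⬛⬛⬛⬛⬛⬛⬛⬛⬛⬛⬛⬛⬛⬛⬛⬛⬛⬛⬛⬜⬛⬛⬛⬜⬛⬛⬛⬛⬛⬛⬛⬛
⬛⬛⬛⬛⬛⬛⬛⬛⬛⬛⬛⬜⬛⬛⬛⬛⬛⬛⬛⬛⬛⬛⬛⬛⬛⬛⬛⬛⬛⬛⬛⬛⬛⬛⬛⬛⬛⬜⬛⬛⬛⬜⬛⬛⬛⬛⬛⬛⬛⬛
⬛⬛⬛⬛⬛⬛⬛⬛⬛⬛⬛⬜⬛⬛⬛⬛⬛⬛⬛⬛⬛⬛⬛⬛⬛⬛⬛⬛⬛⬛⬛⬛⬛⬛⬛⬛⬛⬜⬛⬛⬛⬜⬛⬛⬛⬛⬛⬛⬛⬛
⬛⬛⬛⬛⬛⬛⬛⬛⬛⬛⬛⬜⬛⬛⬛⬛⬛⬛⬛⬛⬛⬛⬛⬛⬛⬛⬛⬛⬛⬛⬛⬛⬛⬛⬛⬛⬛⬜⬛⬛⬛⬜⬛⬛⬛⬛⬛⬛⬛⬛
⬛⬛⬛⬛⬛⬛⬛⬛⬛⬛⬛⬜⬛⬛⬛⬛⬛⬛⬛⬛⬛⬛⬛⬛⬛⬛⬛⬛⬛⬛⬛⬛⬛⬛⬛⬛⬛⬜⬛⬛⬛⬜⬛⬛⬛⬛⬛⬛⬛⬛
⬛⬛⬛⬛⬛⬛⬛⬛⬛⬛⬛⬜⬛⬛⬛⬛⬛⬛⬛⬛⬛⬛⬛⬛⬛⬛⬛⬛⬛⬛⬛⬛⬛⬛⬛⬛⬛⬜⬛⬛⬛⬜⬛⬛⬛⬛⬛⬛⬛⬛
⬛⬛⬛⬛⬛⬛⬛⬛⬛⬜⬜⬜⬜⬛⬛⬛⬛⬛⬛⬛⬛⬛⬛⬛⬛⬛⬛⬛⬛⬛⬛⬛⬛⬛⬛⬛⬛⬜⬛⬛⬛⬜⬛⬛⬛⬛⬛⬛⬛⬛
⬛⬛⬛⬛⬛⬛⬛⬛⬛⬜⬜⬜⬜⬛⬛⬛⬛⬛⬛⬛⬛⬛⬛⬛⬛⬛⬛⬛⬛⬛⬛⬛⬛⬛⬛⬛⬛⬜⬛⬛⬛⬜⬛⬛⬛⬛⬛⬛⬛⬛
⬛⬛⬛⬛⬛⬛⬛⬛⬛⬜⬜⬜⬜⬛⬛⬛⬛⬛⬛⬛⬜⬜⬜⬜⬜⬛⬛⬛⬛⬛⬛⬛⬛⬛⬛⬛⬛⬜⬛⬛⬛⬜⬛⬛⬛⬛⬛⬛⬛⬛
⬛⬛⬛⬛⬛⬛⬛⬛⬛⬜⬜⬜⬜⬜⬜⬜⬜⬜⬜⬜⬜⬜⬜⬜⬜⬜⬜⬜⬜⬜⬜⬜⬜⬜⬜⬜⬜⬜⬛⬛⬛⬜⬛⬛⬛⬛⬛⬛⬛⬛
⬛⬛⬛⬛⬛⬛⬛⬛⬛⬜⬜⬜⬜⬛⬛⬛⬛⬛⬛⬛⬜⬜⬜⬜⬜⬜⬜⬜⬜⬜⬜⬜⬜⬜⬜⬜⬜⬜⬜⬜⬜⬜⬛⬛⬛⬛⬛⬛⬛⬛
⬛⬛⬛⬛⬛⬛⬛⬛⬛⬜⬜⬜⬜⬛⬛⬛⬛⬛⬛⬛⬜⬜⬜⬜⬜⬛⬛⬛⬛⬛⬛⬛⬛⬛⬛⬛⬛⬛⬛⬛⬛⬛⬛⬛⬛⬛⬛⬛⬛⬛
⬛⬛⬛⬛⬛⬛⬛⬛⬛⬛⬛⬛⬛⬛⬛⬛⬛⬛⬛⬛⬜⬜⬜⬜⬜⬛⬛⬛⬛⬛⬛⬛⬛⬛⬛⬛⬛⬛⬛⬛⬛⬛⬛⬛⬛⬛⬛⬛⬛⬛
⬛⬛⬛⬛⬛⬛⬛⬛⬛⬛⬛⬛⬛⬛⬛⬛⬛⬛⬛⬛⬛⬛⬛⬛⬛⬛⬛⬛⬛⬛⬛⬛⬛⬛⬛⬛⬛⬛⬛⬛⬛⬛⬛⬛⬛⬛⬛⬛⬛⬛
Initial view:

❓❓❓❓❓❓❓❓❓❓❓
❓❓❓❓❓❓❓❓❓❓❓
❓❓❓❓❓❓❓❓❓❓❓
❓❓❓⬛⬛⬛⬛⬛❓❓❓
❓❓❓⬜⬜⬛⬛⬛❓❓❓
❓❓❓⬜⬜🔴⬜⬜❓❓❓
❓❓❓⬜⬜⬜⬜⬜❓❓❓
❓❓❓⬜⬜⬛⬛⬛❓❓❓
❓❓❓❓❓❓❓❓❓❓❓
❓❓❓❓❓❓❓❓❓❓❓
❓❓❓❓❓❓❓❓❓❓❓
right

❓❓❓❓❓❓❓❓❓❓❓
❓❓❓❓❓❓❓❓❓❓❓
❓❓❓❓❓❓❓❓❓❓❓
❓❓⬛⬛⬛⬛⬛⬛❓❓❓
❓❓⬜⬜⬛⬛⬛⬛❓❓❓
❓❓⬜⬜⬜🔴⬜⬜❓❓❓
❓❓⬜⬜⬜⬜⬜⬜❓❓❓
❓❓⬜⬜⬛⬛⬛⬛❓❓❓
❓❓❓❓❓❓❓❓❓❓❓
❓❓❓❓❓❓❓❓❓❓❓
❓❓❓❓❓❓❓❓❓❓❓

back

❓❓❓❓❓❓❓❓❓❓❓
❓❓❓❓❓❓❓❓❓❓❓
❓❓⬛⬛⬛⬛⬛⬛❓❓❓
❓❓⬜⬜⬛⬛⬛⬛❓❓❓
❓❓⬜⬜⬜⬜⬜⬜❓❓❓
❓❓⬜⬜⬜🔴⬜⬜❓❓❓
❓❓⬜⬜⬛⬛⬛⬛❓❓❓
❓❓❓⬜⬛⬛⬛⬛❓❓❓
❓❓❓❓❓❓❓❓❓❓❓
❓❓❓❓❓❓❓❓❓❓❓
❓❓❓❓❓❓❓❓❓❓❓

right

❓❓❓❓❓❓❓❓❓❓❓
❓❓❓❓❓❓❓❓❓❓❓
❓⬛⬛⬛⬛⬛⬛❓❓❓❓
❓⬜⬜⬛⬛⬛⬛⬛❓❓❓
❓⬜⬜⬜⬜⬜⬜⬜❓❓❓
❓⬜⬜⬜⬜🔴⬜⬜❓❓❓
❓⬜⬜⬛⬛⬛⬛⬛❓❓❓
❓❓⬜⬛⬛⬛⬛⬛❓❓❓
❓❓❓❓❓❓❓❓❓❓❓
❓❓❓❓❓❓❓❓❓❓❓
❓❓❓❓❓❓❓❓❓❓❓

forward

❓❓❓❓❓❓❓❓❓❓❓
❓❓❓❓❓❓❓❓❓❓❓
❓❓❓❓❓❓❓❓❓❓❓
❓⬛⬛⬛⬛⬛⬛⬛❓❓❓
❓⬜⬜⬛⬛⬛⬛⬛❓❓❓
❓⬜⬜⬜⬜🔴⬜⬜❓❓❓
❓⬜⬜⬜⬜⬜⬜⬜❓❓❓
❓⬜⬜⬛⬛⬛⬛⬛❓❓❓
❓❓⬜⬛⬛⬛⬛⬛❓❓❓
❓❓❓❓❓❓❓❓❓❓❓
❓❓❓❓❓❓❓❓❓❓❓

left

❓❓❓❓❓❓❓❓❓❓❓
❓❓❓❓❓❓❓❓❓❓❓
❓❓❓❓❓❓❓❓❓❓❓
❓❓⬛⬛⬛⬛⬛⬛⬛❓❓
❓❓⬜⬜⬛⬛⬛⬛⬛❓❓
❓❓⬜⬜⬜🔴⬜⬜⬜❓❓
❓❓⬜⬜⬜⬜⬜⬜⬜❓❓
❓❓⬜⬜⬛⬛⬛⬛⬛❓❓
❓❓❓⬜⬛⬛⬛⬛⬛❓❓
❓❓❓❓❓❓❓❓❓❓❓
❓❓❓❓❓❓❓❓❓❓❓

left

❓❓❓❓❓❓❓❓❓❓❓
❓❓❓❓❓❓❓❓❓❓❓
❓❓❓❓❓❓❓❓❓❓❓
❓❓❓⬛⬛⬛⬛⬛⬛⬛❓
❓❓❓⬜⬜⬛⬛⬛⬛⬛❓
❓❓❓⬜⬜🔴⬜⬜⬜⬜❓
❓❓❓⬜⬜⬜⬜⬜⬜⬜❓
❓❓❓⬜⬜⬛⬛⬛⬛⬛❓
❓❓❓❓⬜⬛⬛⬛⬛⬛❓
❓❓❓❓❓❓❓❓❓❓❓
❓❓❓❓❓❓❓❓❓❓❓

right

❓❓❓❓❓❓❓❓❓❓❓
❓❓❓❓❓❓❓❓❓❓❓
❓❓❓❓❓❓❓❓❓❓❓
❓❓⬛⬛⬛⬛⬛⬛⬛❓❓
❓❓⬜⬜⬛⬛⬛⬛⬛❓❓
❓❓⬜⬜⬜🔴⬜⬜⬜❓❓
❓❓⬜⬜⬜⬜⬜⬜⬜❓❓
❓❓⬜⬜⬛⬛⬛⬛⬛❓❓
❓❓❓⬜⬛⬛⬛⬛⬛❓❓
❓❓❓❓❓❓❓❓❓❓❓
❓❓❓❓❓❓❓❓❓❓❓

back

❓❓❓❓❓❓❓❓❓❓❓
❓❓❓❓❓❓❓❓❓❓❓
❓❓⬛⬛⬛⬛⬛⬛⬛❓❓
❓❓⬜⬜⬛⬛⬛⬛⬛❓❓
❓❓⬜⬜⬜⬜⬜⬜⬜❓❓
❓❓⬜⬜⬜🔴⬜⬜⬜❓❓
❓❓⬜⬜⬛⬛⬛⬛⬛❓❓
❓❓❓⬜⬛⬛⬛⬛⬛❓❓
❓❓❓❓❓❓❓❓❓❓❓
❓❓❓❓❓❓❓❓❓❓❓
❓❓❓❓❓❓❓❓❓❓❓


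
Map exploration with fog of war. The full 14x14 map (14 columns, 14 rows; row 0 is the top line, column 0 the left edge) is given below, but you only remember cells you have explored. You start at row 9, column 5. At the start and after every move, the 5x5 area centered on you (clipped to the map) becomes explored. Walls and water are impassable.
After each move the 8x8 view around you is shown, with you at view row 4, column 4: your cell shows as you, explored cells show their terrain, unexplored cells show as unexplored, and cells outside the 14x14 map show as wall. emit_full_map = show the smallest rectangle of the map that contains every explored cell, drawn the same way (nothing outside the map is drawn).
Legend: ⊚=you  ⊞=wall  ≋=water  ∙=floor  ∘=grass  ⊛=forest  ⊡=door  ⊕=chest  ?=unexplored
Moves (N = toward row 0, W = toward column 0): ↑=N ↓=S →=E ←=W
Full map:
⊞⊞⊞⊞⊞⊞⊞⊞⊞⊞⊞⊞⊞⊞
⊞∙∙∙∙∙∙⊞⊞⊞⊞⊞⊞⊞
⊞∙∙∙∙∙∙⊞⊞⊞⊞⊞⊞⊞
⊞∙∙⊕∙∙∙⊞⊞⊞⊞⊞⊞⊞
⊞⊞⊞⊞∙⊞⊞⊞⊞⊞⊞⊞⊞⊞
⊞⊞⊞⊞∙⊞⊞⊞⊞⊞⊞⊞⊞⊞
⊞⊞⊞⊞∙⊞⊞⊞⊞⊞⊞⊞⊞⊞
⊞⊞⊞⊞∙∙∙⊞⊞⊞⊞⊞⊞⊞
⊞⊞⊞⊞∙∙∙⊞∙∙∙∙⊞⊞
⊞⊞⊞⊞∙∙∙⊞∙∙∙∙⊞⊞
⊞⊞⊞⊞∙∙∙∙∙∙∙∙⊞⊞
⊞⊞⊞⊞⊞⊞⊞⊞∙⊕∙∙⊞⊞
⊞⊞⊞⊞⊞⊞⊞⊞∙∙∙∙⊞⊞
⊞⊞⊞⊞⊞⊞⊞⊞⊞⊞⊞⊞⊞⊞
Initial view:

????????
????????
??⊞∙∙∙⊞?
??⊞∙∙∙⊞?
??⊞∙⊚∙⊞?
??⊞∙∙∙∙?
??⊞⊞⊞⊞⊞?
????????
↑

????????
????????
??⊞∙⊞⊞⊞?
??⊞∙∙∙⊞?
??⊞∙⊚∙⊞?
??⊞∙∙∙⊞?
??⊞∙∙∙∙?
??⊞⊞⊞⊞⊞?

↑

????????
????????
??⊞∙⊞⊞⊞?
??⊞∙⊞⊞⊞?
??⊞∙⊚∙⊞?
??⊞∙∙∙⊞?
??⊞∙∙∙⊞?
??⊞∙∙∙∙?

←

????????
????????
??⊞⊞∙⊞⊞⊞
??⊞⊞∙⊞⊞⊞
??⊞⊞⊚∙∙⊞
??⊞⊞∙∙∙⊞
??⊞⊞∙∙∙⊞
???⊞∙∙∙∙

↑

????????
????????
??⊞⊞∙⊞⊞?
??⊞⊞∙⊞⊞⊞
??⊞⊞⊚⊞⊞⊞
??⊞⊞∙∙∙⊞
??⊞⊞∙∙∙⊞
??⊞⊞∙∙∙⊞

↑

????????
????????
??∙⊕∙∙∙?
??⊞⊞∙⊞⊞?
??⊞⊞⊚⊞⊞⊞
??⊞⊞∙⊞⊞⊞
??⊞⊞∙∙∙⊞
??⊞⊞∙∙∙⊞

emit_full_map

∙⊕∙∙∙?
⊞⊞∙⊞⊞?
⊞⊞⊚⊞⊞⊞
⊞⊞∙⊞⊞⊞
⊞⊞∙∙∙⊞
⊞⊞∙∙∙⊞
⊞⊞∙∙∙⊞
?⊞∙∙∙∙
?⊞⊞⊞⊞⊞

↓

????????
??∙⊕∙∙∙?
??⊞⊞∙⊞⊞?
??⊞⊞∙⊞⊞⊞
??⊞⊞⊚⊞⊞⊞
??⊞⊞∙∙∙⊞
??⊞⊞∙∙∙⊞
??⊞⊞∙∙∙⊞

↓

??∙⊕∙∙∙?
??⊞⊞∙⊞⊞?
??⊞⊞∙⊞⊞⊞
??⊞⊞∙⊞⊞⊞
??⊞⊞⊚∙∙⊞
??⊞⊞∙∙∙⊞
??⊞⊞∙∙∙⊞
???⊞∙∙∙∙

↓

??⊞⊞∙⊞⊞?
??⊞⊞∙⊞⊞⊞
??⊞⊞∙⊞⊞⊞
??⊞⊞∙∙∙⊞
??⊞⊞⊚∙∙⊞
??⊞⊞∙∙∙⊞
??⊞⊞∙∙∙∙
???⊞⊞⊞⊞⊞

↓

??⊞⊞∙⊞⊞⊞
??⊞⊞∙⊞⊞⊞
??⊞⊞∙∙∙⊞
??⊞⊞∙∙∙⊞
??⊞⊞⊚∙∙⊞
??⊞⊞∙∙∙∙
??⊞⊞⊞⊞⊞⊞
????????

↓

??⊞⊞∙⊞⊞⊞
??⊞⊞∙∙∙⊞
??⊞⊞∙∙∙⊞
??⊞⊞∙∙∙⊞
??⊞⊞⊚∙∙∙
??⊞⊞⊞⊞⊞⊞
??⊞⊞⊞⊞⊞?
????????

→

?⊞⊞∙⊞⊞⊞?
?⊞⊞∙∙∙⊞?
?⊞⊞∙∙∙⊞?
?⊞⊞∙∙∙⊞?
?⊞⊞∙⊚∙∙?
?⊞⊞⊞⊞⊞⊞?
?⊞⊞⊞⊞⊞⊞?
????????

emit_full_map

∙⊕∙∙∙?
⊞⊞∙⊞⊞?
⊞⊞∙⊞⊞⊞
⊞⊞∙⊞⊞⊞
⊞⊞∙∙∙⊞
⊞⊞∙∙∙⊞
⊞⊞∙∙∙⊞
⊞⊞∙⊚∙∙
⊞⊞⊞⊞⊞⊞
⊞⊞⊞⊞⊞⊞

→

⊞⊞∙⊞⊞⊞??
⊞⊞∙∙∙⊞??
⊞⊞∙∙∙⊞∙?
⊞⊞∙∙∙⊞∙?
⊞⊞∙∙⊚∙∙?
⊞⊞⊞⊞⊞⊞∙?
⊞⊞⊞⊞⊞⊞∙?
????????

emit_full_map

∙⊕∙∙∙??
⊞⊞∙⊞⊞??
⊞⊞∙⊞⊞⊞?
⊞⊞∙⊞⊞⊞?
⊞⊞∙∙∙⊞?
⊞⊞∙∙∙⊞∙
⊞⊞∙∙∙⊞∙
⊞⊞∙∙⊚∙∙
⊞⊞⊞⊞⊞⊞∙
⊞⊞⊞⊞⊞⊞∙


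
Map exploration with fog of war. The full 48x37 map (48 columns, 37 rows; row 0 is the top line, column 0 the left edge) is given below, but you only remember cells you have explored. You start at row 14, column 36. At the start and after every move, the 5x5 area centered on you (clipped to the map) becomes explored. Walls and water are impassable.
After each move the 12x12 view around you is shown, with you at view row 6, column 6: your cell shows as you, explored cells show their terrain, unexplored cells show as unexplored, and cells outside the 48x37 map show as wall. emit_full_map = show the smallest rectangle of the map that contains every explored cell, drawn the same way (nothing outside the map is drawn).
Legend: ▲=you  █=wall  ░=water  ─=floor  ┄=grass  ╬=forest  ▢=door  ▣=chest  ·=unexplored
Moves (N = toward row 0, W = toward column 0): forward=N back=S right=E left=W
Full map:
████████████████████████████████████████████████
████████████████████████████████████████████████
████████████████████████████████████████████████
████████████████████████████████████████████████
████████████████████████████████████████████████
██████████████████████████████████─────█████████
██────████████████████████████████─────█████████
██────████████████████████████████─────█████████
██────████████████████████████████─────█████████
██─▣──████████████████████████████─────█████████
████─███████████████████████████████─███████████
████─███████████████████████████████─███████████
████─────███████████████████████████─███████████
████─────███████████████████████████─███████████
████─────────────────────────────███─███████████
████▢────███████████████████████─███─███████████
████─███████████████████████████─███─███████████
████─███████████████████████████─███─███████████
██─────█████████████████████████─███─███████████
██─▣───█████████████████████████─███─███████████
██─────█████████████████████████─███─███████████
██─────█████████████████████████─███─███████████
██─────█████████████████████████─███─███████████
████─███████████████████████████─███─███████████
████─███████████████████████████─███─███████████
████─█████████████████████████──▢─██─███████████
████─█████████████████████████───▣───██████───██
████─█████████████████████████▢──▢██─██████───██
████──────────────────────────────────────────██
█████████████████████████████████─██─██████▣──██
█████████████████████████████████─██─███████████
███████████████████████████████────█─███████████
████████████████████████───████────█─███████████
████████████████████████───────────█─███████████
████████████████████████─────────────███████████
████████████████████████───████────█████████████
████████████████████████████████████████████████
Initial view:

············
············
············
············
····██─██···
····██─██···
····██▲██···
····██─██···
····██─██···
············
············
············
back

············
············
············
····██─██···
····██─██···
····██─██···
····██▲██···
····██─██···
····██─██···
············
············
············

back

············
············
····██─██···
····██─██···
····██─██···
····██─██···
····██▲██···
····██─██···
····██─██···
············
············
············

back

············
····██─██···
····██─██···
····██─██···
····██─██···
····██─██···
····██▲██···
····██─██···
····██─██···
············
············
············

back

····██─██···
····██─██···
····██─██···
····██─██···
····██─██···
····██─██···
····██▲██···
····██─██···
····██─██···
············
············
············

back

····██─██···
····██─██···
····██─██···
····██─██···
····██─██···
····██─██···
····██▲██···
····██─██···
····██─██···
············
············
············

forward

····██─██···
····██─██···
····██─██···
····██─██···
····██─██···
····██─██···
····██▲██···
····██─██···
····██─██···
····██─██···
············
············

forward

············
····██─██···
····██─██···
····██─██···
····██─██···
····██─██···
····██▲██···
····██─██···
····██─██···
····██─██···
····██─██···
············

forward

············
············
····██─██···
····██─██···
····██─██···
····██─██···
····██▲██···
····██─██···
····██─██···
····██─██···
····██─██···
····██─██···

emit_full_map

██─██
██─██
██─██
██─██
██▲██
██─██
██─██
██─██
██─██
██─██

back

············
····██─██···
····██─██···
····██─██···
····██─██···
····██─██···
····██▲██···
····██─██···
····██─██···
····██─██···
····██─██···
············

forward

············
············
····██─██···
····██─██···
····██─██···
····██─██···
····██▲██···
····██─██···
····██─██···
····██─██···
····██─██···
····██─██···

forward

············
············
············
····██─██···
····██─██···
····██─██···
····██▲██···
····██─██···
····██─██···
····██─██···
····██─██···
····██─██···
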